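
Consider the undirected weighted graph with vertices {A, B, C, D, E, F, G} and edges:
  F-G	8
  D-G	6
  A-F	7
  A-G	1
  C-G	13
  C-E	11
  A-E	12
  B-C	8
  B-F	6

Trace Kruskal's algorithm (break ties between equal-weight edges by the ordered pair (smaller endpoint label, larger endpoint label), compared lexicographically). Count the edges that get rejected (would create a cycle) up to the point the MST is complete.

Sort edges by weight, then run Kruskal:
A-G (1): add. Components now {A,G} {B} {C} {D} {E} {F}
B-F (6): add. Components now {A,G} {B,F} {C} {D} {E}
D-G (6): add. Components now {A,D,G} {B,F} {C} {E}
A-F (7): add. Components now {A,B,D,F,G} {C} {E}
B-C (8): add. Components now {A,B,C,D,F,G} {E}
F-G (8): skip — F and G already connected.
C-E (11): add. Components now {A,B,C,D,E,F,G}
Edges rejected before the tree was complete: 1.

1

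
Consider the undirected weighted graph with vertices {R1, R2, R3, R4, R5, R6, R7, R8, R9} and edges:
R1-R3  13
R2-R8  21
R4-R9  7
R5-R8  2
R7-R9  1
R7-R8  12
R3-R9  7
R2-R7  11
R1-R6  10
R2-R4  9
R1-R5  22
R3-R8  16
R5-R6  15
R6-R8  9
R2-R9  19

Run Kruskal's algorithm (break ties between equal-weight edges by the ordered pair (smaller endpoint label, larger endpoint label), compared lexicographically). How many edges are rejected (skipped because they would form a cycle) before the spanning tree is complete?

1

Kruskal: consider edges lightest-first.
R7-R9 (1): add — endpoints in different components.
R5-R8 (2): add — endpoints in different components.
R3-R9 (7): add — endpoints in different components.
R4-R9 (7): add — endpoints in different components.
R2-R4 (9): add — endpoints in different components.
R6-R8 (9): add — endpoints in different components.
R1-R6 (10): add — endpoints in different components.
R2-R7 (11): skip — R2 and R7 already connected.
R7-R8 (12): add — endpoints in different components.
Edges rejected before the tree was complete: 1.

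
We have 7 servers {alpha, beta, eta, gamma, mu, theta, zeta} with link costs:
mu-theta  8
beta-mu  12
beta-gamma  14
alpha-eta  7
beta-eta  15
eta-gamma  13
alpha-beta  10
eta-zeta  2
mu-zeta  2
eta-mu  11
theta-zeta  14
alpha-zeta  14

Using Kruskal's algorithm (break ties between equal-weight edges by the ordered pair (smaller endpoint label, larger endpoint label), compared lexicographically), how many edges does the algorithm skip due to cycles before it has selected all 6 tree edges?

Sort edges by weight, then run Kruskal:
eta-zeta (2): add — endpoints in different components.
mu-zeta (2): add — endpoints in different components.
alpha-eta (7): add — endpoints in different components.
mu-theta (8): add — endpoints in different components.
alpha-beta (10): add — endpoints in different components.
eta-mu (11): skip — mu and eta already connected.
beta-mu (12): skip — mu and beta already connected.
eta-gamma (13): add — endpoints in different components.
Edges rejected before the tree was complete: 2.

2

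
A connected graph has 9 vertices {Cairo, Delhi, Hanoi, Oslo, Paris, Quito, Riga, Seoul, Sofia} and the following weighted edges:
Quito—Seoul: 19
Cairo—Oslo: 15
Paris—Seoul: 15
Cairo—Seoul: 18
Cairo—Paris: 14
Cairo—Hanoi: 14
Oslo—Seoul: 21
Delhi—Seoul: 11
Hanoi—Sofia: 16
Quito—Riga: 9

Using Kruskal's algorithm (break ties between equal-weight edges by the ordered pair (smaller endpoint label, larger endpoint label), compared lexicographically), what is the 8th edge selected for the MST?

Quito-Seoul

Sort edges by weight, then run Kruskal:
Quito—Riga (9): add — endpoints in different components.
Delhi—Seoul (11): add — endpoints in different components.
Cairo—Hanoi (14): add — endpoints in different components.
Cairo—Paris (14): add — endpoints in different components.
Cairo—Oslo (15): add — endpoints in different components.
Paris—Seoul (15): add — endpoints in different components.
Hanoi—Sofia (16): add — endpoints in different components.
Cairo—Seoul (18): skip — Seoul and Cairo already connected.
Quito—Seoul (19): add — endpoints in different components.
The 8th edge added is Quito—Seoul.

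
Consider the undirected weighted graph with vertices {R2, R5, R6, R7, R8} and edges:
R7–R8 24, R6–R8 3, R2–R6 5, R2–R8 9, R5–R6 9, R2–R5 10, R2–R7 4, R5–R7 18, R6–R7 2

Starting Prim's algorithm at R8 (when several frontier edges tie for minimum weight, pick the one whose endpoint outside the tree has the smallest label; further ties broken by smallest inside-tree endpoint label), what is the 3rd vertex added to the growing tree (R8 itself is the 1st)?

R7

Prim's algorithm from R8:
Step 1: frontier [R6–R8 3, R2–R8 9, R7–R8 24] → take R6–R8 (3); add R6.
Step 2: frontier [R6–R7 2, R2–R6 5, R5–R6 9, R2–R8 9, R7–R8 24] → take R6–R7 (2); add R7.
Step 3: frontier [R2–R6 5, R5–R6 9, R2–R7 4, R5–R7 18, R2–R8 9] → take R2–R7 (4); add R2.
Step 4: frontier [R2–R5 10, R5–R6 9, R5–R7 18] → take R5–R6 (9); add R5.
Vertex order: R8, R6, R7, R2, R5. The 3rd vertex is R7.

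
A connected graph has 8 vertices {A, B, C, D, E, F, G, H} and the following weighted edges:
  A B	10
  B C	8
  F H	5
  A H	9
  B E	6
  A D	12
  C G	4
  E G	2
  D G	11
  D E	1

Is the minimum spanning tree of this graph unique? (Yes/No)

Kruskal's algorithm — process edges by increasing weight (ties by edge label):
D E (1): add — endpoints in different components.
E G (2): add — endpoints in different components.
C G (4): add — endpoints in different components.
F H (5): add — endpoints in different components.
B E (6): add — endpoints in different components.
B C (8): skip — B and C already connected.
A H (9): add — endpoints in different components.
A B (10): add — endpoints in different components.
Every non-tree edge has weight strictly greater than the heaviest edge on the tree path between its endpoints, so the MST is unique.

Yes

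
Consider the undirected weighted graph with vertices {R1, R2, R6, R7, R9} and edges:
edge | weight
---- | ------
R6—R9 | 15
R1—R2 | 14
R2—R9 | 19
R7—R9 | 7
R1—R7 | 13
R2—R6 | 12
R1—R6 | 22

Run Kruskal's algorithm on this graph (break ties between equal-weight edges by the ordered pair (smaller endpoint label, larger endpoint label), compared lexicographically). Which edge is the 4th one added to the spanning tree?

Kruskal's algorithm — process edges by increasing weight (ties by edge label):
R7—R9 (7): add — endpoints in different components.
R2—R6 (12): add — endpoints in different components.
R1—R7 (13): add — endpoints in different components.
R1—R2 (14): add — endpoints in different components.
The 4th edge added is R1—R2.

R1-R2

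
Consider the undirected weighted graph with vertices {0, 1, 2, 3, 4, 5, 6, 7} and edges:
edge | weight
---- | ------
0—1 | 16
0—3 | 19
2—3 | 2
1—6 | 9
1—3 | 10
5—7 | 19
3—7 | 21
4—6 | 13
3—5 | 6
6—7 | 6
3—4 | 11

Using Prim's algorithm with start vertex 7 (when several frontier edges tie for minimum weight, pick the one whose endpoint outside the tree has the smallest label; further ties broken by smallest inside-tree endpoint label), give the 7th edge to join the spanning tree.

Grow the tree from 7 using Prim:
Step 1: frontier [6—7 6, 5—7 19, 3—7 21] → take 6—7 (6); add 6.
Step 2: frontier [1—6 9, 4—6 13, 5—7 19, 3—7 21] → take 1—6 (9); add 1.
Step 3: frontier [1—3 10, 0—1 16, 4—6 13, 5—7 19, 3—7 21] → take 1—3 (10); add 3.
Step 4: frontier [0—1 16, 2—3 2, 3—5 6, 3—4 11, 0—3 19, 4—6 13, 5—7 19] → take 2—3 (2); add 2.
Step 5: frontier [0—1 16, 3—5 6, 3—4 11, 0—3 19, 4—6 13, 5—7 19] → take 3—5 (6); add 5.
Step 6: frontier [0—1 16, 3—4 11, 0—3 19, 4—6 13] → take 3—4 (11); add 4.
Step 7: frontier [0—1 16, 0—3 19] → take 0—1 (16); add 0.
The 7th edge added is 0—1.

0-1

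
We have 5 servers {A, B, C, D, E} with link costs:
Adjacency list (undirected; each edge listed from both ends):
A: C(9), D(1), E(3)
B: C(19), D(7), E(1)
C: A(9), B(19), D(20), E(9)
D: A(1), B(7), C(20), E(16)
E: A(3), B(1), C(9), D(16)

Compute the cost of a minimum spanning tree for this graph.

Prim's algorithm from D:
Step 1: cheapest edge leaving the tree is A D (1); add A.
Step 2: cheapest edge leaving the tree is A E (3); add E.
Step 3: cheapest edge leaving the tree is B E (1); add B.
Step 4: cheapest edge leaving the tree is A C (9); add C.
MST edges: A D, A E, B E, A C; total weight 1+3+1+9 = 14.

14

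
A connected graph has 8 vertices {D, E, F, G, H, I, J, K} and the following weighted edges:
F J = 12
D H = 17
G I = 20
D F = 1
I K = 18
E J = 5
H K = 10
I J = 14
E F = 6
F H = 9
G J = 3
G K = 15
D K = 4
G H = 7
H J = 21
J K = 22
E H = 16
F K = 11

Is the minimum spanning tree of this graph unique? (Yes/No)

Yes

Sort edges by weight, then run Kruskal:
D F (1): add — endpoints in different components.
G J (3): add — endpoints in different components.
D K (4): add — endpoints in different components.
E J (5): add — endpoints in different components.
E F (6): add — endpoints in different components.
G H (7): add — endpoints in different components.
F H (9): skip — F and H already connected.
H K (10): skip — H and K already connected.
F K (11): skip — F and K already connected.
F J (12): skip — F and J already connected.
I J (14): add — endpoints in different components.
Every non-tree edge has weight strictly greater than the heaviest edge on the tree path between its endpoints, so the MST is unique.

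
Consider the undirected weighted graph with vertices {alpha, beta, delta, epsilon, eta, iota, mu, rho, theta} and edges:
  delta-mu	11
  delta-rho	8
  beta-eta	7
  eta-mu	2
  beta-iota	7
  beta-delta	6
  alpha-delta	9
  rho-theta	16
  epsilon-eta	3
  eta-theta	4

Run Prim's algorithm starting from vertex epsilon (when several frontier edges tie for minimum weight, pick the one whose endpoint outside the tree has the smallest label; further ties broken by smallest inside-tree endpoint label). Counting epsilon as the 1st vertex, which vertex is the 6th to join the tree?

Grow the tree from epsilon using Prim:
Step 1: cheapest edge leaving the tree is epsilon-eta (3); add eta.
Step 2: cheapest edge leaving the tree is eta-mu (2); add mu.
Step 3: cheapest edge leaving the tree is eta-theta (4); add theta.
Step 4: cheapest edge leaving the tree is beta-eta (7); add beta.
Step 5: cheapest edge leaving the tree is beta-delta (6); add delta.
Step 6: cheapest edge leaving the tree is beta-iota (7); add iota.
Step 7: cheapest edge leaving the tree is delta-rho (8); add rho.
Step 8: cheapest edge leaving the tree is alpha-delta (9); add alpha.
Vertex order: epsilon, eta, mu, theta, beta, delta, iota, rho, alpha. The 6th vertex is delta.

delta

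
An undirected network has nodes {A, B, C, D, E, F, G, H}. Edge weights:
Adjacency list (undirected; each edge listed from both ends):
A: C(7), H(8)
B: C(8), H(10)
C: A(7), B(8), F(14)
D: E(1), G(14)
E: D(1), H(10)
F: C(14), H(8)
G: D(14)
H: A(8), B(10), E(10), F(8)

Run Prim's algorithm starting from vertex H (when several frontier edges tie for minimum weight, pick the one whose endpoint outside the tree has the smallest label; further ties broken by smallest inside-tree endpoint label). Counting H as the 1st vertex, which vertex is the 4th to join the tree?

B

Prim, starting at H.
Step 1: cheapest edge leaving the tree is A-H (8); add A.
Step 2: cheapest edge leaving the tree is A-C (7); add C.
Step 3: cheapest edge leaving the tree is B-C (8); add B.
Step 4: cheapest edge leaving the tree is F-H (8); add F.
Step 5: cheapest edge leaving the tree is E-H (10); add E.
Step 6: cheapest edge leaving the tree is D-E (1); add D.
Step 7: cheapest edge leaving the tree is D-G (14); add G.
Vertex order: H, A, C, B, F, E, D, G. The 4th vertex is B.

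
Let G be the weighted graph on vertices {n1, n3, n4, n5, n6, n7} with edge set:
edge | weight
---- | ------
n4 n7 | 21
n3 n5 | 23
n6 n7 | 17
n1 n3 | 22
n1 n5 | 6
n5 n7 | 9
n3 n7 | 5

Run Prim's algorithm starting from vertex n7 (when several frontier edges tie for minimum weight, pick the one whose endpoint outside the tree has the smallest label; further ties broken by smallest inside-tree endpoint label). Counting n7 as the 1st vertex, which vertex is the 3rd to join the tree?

Prim's algorithm from n7:
Step 1: frontier [n3 n7 5, n5 n7 9, n6 n7 17, n4 n7 21] → take n3 n7 (5); add n3.
Step 2: frontier [n1 n3 22, n3 n5 23, n5 n7 9, n6 n7 17, n4 n7 21] → take n5 n7 (9); add n5.
Step 3: frontier [n1 n3 22, n1 n5 6, n6 n7 17, n4 n7 21] → take n1 n5 (6); add n1.
Step 4: frontier [n6 n7 17, n4 n7 21] → take n6 n7 (17); add n6.
Step 5: frontier [n4 n7 21] → take n4 n7 (21); add n4.
Vertex order: n7, n3, n5, n1, n6, n4. The 3rd vertex is n5.

n5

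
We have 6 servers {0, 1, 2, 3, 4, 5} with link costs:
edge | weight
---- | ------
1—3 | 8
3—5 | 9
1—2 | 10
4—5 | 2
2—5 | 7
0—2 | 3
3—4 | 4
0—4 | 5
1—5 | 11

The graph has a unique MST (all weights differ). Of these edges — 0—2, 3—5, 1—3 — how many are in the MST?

Kruskal: consider edges lightest-first.
4—5 (2): add — endpoints in different components.
0—2 (3): add — endpoints in different components.
3—4 (4): add — endpoints in different components.
0—4 (5): add — endpoints in different components.
2—5 (7): skip — 2 and 5 already connected.
1—3 (8): add — endpoints in different components.
MST edge set: {4—5, 0—2, 3—4, 0—4, 1—3}.
Of the listed edges, {0—2, 1—3} are in the MST → 2.

2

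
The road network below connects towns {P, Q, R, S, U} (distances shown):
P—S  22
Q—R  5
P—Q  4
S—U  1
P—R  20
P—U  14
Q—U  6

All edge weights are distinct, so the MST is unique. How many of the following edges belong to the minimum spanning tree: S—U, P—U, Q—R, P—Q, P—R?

Kruskal's algorithm — process edges by increasing weight (ties by edge label):
S—U (1): add — endpoints in different components.
P—Q (4): add — endpoints in different components.
Q—R (5): add — endpoints in different components.
Q—U (6): add — endpoints in different components.
MST edge set: {S—U, P—Q, Q—R, Q—U}.
Of the listed edges, {S—U, Q—R, P—Q} are in the MST → 3.

3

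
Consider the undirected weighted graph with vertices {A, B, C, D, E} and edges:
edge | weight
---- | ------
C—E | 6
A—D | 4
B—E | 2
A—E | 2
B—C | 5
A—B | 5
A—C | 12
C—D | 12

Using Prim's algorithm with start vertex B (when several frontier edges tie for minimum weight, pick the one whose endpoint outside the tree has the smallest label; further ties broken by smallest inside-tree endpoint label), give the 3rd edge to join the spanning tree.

Grow the tree from B using Prim:
Step 1: frontier [B—E 2, A—B 5, B—C 5] → take B—E (2); add E.
Step 2: frontier [A—B 5, B—C 5, A—E 2, C—E 6] → take A—E (2); add A.
Step 3: frontier [A—D 4, A—C 12, B—C 5, C—E 6] → take A—D (4); add D.
Step 4: frontier [A—C 12, B—C 5, C—D 12, C—E 6] → take B—C (5); add C.
The 3rd edge added is A—D.

A-D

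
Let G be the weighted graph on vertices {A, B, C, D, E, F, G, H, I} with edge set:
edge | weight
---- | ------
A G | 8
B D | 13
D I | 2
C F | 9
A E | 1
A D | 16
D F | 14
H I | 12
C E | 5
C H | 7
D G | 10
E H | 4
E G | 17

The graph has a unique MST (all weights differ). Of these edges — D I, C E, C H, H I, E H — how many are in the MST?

3

Kruskal's algorithm — process edges by increasing weight (ties by edge label):
A E (1): add — endpoints in different components.
D I (2): add — endpoints in different components.
E H (4): add — endpoints in different components.
C E (5): add — endpoints in different components.
C H (7): skip — C and H already connected.
A G (8): add — endpoints in different components.
C F (9): add — endpoints in different components.
D G (10): add — endpoints in different components.
H I (12): skip — H and I already connected.
B D (13): add — endpoints in different components.
MST edge set: {A E, D I, E H, C E, A G, C F, D G, B D}.
Of the listed edges, {D I, C E, E H} are in the MST → 3.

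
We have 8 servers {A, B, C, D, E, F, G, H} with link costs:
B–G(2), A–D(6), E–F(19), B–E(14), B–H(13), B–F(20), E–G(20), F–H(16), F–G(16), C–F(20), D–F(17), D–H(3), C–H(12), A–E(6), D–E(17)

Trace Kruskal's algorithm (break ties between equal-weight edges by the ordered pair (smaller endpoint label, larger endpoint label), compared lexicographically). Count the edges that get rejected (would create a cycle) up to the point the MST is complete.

1

Sort edges by weight, then run Kruskal:
B–G (2): add — endpoints in different components.
D–H (3): add — endpoints in different components.
A–D (6): add — endpoints in different components.
A–E (6): add — endpoints in different components.
C–H (12): add — endpoints in different components.
B–H (13): add — endpoints in different components.
B–E (14): skip — B and E already connected.
F–G (16): add — endpoints in different components.
Edges rejected before the tree was complete: 1.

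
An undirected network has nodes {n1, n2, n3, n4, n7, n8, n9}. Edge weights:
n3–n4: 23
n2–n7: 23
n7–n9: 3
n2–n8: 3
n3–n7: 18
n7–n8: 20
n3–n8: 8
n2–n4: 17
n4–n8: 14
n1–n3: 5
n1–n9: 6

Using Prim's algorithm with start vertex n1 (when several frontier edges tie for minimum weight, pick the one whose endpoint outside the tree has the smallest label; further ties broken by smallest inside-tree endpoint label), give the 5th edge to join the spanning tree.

Prim, starting at n1.
Step 1: frontier [n1–n3 5, n1–n9 6] → take n1–n3 (5); add n3.
Step 2: frontier [n1–n9 6, n3–n8 8, n3–n7 18, n3–n4 23] → take n1–n9 (6); add n9.
Step 3: frontier [n3–n8 8, n3–n7 18, n3–n4 23, n7–n9 3] → take n7–n9 (3); add n7.
Step 4: frontier [n3–n8 8, n3–n4 23, n7–n8 20, n2–n7 23] → take n3–n8 (8); add n8.
Step 5: frontier [n3–n4 23, n2–n7 23, n2–n8 3, n4–n8 14] → take n2–n8 (3); add n2.
Step 6: frontier [n2–n4 17, n3–n4 23, n4–n8 14] → take n4–n8 (14); add n4.
The 5th edge added is n2–n8.

n2-n8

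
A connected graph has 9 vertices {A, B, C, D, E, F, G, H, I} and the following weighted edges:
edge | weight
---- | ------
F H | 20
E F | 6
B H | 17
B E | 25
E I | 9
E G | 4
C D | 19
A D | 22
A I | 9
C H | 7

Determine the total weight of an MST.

91

Sort edges by weight, then run Kruskal:
E G (4): add — endpoints in different components.
E F (6): add — endpoints in different components.
C H (7): add — endpoints in different components.
A I (9): add — endpoints in different components.
E I (9): add — endpoints in different components.
B H (17): add — endpoints in different components.
C D (19): add — endpoints in different components.
F H (20): add — endpoints in different components.
MST edges: E G, E F, C H, A I, E I, B H, C D, F H; total weight 4+6+7+9+9+17+19+20 = 91.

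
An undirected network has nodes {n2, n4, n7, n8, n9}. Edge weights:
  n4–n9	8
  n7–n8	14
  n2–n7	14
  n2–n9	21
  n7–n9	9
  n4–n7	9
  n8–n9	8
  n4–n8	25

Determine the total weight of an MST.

39

Grow the tree from n8 using Prim:
Step 1: frontier [n8–n9 8, n7–n8 14, n4–n8 25] → take n8–n9 (8); add n9.
Step 2: frontier [n7–n8 14, n4–n8 25, n4–n9 8, n7–n9 9, n2–n9 21] → take n4–n9 (8); add n4.
Step 3: frontier [n4–n7 9, n7–n8 14, n7–n9 9, n2–n9 21] → take n4–n7 (9); add n7.
Step 4: frontier [n2–n7 14, n2–n9 21] → take n2–n7 (14); add n2.
MST edges: n8–n9, n4–n9, n4–n7, n2–n7; total weight 8+8+9+14 = 39.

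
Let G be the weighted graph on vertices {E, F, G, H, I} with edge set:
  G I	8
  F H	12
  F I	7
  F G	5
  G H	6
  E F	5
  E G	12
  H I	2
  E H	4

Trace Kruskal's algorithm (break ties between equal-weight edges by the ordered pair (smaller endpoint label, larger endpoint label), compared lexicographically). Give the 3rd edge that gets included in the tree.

Kruskal's algorithm — process edges by increasing weight (ties by edge label):
H I (2): add — endpoints in different components.
E H (4): add — endpoints in different components.
E F (5): add — endpoints in different components.
F G (5): add — endpoints in different components.
The 3rd edge added is E F.

E-F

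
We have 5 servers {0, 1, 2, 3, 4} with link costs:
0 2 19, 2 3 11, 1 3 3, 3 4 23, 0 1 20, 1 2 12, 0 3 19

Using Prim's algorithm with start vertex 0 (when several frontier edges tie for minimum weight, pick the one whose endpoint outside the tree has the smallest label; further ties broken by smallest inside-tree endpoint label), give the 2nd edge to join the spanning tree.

Prim's algorithm from 0:
Step 1: frontier [0 2 19, 0 3 19, 0 1 20] → take 0 2 (19); add 2.
Step 2: frontier [0 3 19, 0 1 20, 2 3 11, 1 2 12] → take 2 3 (11); add 3.
Step 3: frontier [0 1 20, 1 2 12, 1 3 3, 3 4 23] → take 1 3 (3); add 1.
Step 4: frontier [3 4 23] → take 3 4 (23); add 4.
The 2nd edge added is 2 3.

2-3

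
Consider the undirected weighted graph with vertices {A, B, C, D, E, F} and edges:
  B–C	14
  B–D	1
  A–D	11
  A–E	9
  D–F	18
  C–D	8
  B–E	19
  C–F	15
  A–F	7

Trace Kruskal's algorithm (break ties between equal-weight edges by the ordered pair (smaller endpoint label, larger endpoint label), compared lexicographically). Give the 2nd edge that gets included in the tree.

A-F

Kruskal: consider edges lightest-first.
B–D (1): add — endpoints in different components.
A–F (7): add — endpoints in different components.
C–D (8): add — endpoints in different components.
A–E (9): add — endpoints in different components.
A–D (11): add — endpoints in different components.
The 2nd edge added is A–F.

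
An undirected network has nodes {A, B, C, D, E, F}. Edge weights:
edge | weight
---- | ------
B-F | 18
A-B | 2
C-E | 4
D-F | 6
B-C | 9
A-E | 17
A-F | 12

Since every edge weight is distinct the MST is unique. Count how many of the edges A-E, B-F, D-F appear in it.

Sort edges by weight, then run Kruskal:
A-B (2): add. Components now {A,B} {C} {D} {E} {F}
C-E (4): add. Components now {A,B} {C,E} {D} {F}
D-F (6): add. Components now {A,B} {C,E} {D,F}
B-C (9): add. Components now {A,B,C,E} {D,F}
A-F (12): add. Components now {A,B,C,D,E,F}
MST edge set: {A-B, C-E, D-F, B-C, A-F}.
Of the listed edges, {D-F} are in the MST → 1.

1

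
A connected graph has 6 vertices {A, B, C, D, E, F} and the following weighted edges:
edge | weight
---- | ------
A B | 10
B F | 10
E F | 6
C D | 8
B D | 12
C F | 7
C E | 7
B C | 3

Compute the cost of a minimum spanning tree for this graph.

34

Kruskal's algorithm — process edges by increasing weight (ties by edge label):
B C (3): add — endpoints in different components.
E F (6): add — endpoints in different components.
C E (7): add — endpoints in different components.
C F (7): skip — C and F already connected.
C D (8): add — endpoints in different components.
A B (10): add — endpoints in different components.
MST edges: B C, E F, C E, C D, A B; total weight 3+6+7+8+10 = 34.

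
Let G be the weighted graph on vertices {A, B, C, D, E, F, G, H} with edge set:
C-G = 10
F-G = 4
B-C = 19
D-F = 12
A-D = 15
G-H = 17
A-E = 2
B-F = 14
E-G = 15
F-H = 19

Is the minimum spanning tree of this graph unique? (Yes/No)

No

Kruskal: consider edges lightest-first.
A-E (2): add — endpoints in different components.
F-G (4): add — endpoints in different components.
C-G (10): add — endpoints in different components.
D-F (12): add — endpoints in different components.
B-F (14): add — endpoints in different components.
A-D (15): add — endpoints in different components.
E-G (15): skip — E and G already connected.
G-H (17): add — endpoints in different components.
Non-tree edge E-G has weight 15, equal to the heaviest edge on its tree cycle — swapping gives another MST of the same weight. Not unique.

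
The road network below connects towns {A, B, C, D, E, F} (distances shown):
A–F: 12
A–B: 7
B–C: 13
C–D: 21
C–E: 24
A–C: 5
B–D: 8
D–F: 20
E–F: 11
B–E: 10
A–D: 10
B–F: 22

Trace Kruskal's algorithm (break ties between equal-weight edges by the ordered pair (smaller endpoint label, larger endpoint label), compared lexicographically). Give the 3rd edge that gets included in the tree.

Kruskal: consider edges lightest-first.
A–C (5): add — endpoints in different components.
A–B (7): add — endpoints in different components.
B–D (8): add — endpoints in different components.
A–D (10): skip — A and D already connected.
B–E (10): add — endpoints in different components.
E–F (11): add — endpoints in different components.
The 3rd edge added is B–D.

B-D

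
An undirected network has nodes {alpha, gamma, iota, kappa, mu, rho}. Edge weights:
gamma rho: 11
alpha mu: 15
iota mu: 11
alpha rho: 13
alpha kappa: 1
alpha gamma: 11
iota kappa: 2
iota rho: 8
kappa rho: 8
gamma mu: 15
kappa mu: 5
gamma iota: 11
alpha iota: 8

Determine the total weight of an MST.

Prim, starting at kappa.
Step 1: frontier [alpha kappa 1, iota kappa 2, kappa mu 5, kappa rho 8] → take alpha kappa (1); add alpha.
Step 2: frontier [alpha iota 8, alpha gamma 11, alpha rho 13, alpha mu 15, iota kappa 2, kappa mu 5, kappa rho 8] → take iota kappa (2); add iota.
Step 3: frontier [alpha gamma 11, alpha rho 13, alpha mu 15, iota rho 8, gamma iota 11, iota mu 11, kappa mu 5, kappa rho 8] → take kappa mu (5); add mu.
Step 4: frontier [alpha gamma 11, alpha rho 13, iota rho 8, gamma iota 11, kappa rho 8, gamma mu 15] → take iota rho (8); add rho.
Step 5: frontier [alpha gamma 11, gamma iota 11, gamma mu 15, gamma rho 11] → take alpha gamma (11); add gamma.
MST edges: alpha kappa, iota kappa, kappa mu, iota rho, alpha gamma; total weight 1+2+5+8+11 = 27.

27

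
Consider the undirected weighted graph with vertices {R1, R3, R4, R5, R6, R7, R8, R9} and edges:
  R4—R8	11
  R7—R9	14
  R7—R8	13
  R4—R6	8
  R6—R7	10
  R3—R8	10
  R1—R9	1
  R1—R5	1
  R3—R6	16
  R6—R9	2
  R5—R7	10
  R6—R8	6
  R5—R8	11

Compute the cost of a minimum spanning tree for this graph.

Prim's algorithm from R1:
Step 1: frontier [R1—R5 1, R1—R9 1] → take R1—R5 (1); add R5.
Step 2: frontier [R1—R9 1, R5—R7 10, R5—R8 11] → take R1—R9 (1); add R9.
Step 3: frontier [R5—R7 10, R5—R8 11, R6—R9 2, R7—R9 14] → take R6—R9 (2); add R6.
Step 4: frontier [R5—R7 10, R5—R8 11, R6—R8 6, R4—R6 8, R6—R7 10, R3—R6 16, R7—R9 14] → take R6—R8 (6); add R8.
Step 5: frontier [R5—R7 10, R4—R6 8, R6—R7 10, R3—R6 16, R3—R8 10, R4—R8 11, R7—R8 13, R7—R9 14] → take R4—R6 (8); add R4.
Step 6: frontier [R5—R7 10, R6—R7 10, R3—R6 16, R3—R8 10, R7—R8 13, R7—R9 14] → take R3—R8 (10); add R3.
Step 7: frontier [R5—R7 10, R6—R7 10, R7—R8 13, R7—R9 14] → take R5—R7 (10); add R7.
MST edges: R1—R5, R1—R9, R6—R9, R6—R8, R4—R6, R3—R8, R5—R7; total weight 1+1+2+6+8+10+10 = 38.

38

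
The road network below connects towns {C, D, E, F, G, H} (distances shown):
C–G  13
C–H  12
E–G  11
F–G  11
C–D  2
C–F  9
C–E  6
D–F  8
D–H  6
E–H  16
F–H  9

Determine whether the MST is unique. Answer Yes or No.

No

Sort edges by weight, then run Kruskal:
C–D (2): add. Components now {C,D} {E} {F} {G} {H}
C–E (6): add. Components now {C,D,E} {F} {G} {H}
D–H (6): add. Components now {C,D,E,H} {F} {G}
D–F (8): add. Components now {C,D,E,F,H} {G}
C–F (9): skip — C and F already connected.
F–H (9): skip — F and H already connected.
E–G (11): add. Components now {C,D,E,F,G,H}
Non-tree edge F–G has weight 11, equal to the heaviest edge on its tree cycle — swapping gives another MST of the same weight. Not unique.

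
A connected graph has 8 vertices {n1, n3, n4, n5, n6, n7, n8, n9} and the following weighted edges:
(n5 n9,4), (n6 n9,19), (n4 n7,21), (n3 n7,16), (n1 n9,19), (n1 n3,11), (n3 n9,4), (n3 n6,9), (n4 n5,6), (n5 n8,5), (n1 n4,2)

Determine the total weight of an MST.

Sort edges by weight, then run Kruskal:
n1 n4 (2): add — endpoints in different components.
n3 n9 (4): add — endpoints in different components.
n5 n9 (4): add — endpoints in different components.
n5 n8 (5): add — endpoints in different components.
n4 n5 (6): add — endpoints in different components.
n3 n6 (9): add — endpoints in different components.
n1 n3 (11): skip — n1 and n3 already connected.
n3 n7 (16): add — endpoints in different components.
MST edges: n1 n4, n3 n9, n5 n9, n5 n8, n4 n5, n3 n6, n3 n7; total weight 2+4+4+5+6+9+16 = 46.

46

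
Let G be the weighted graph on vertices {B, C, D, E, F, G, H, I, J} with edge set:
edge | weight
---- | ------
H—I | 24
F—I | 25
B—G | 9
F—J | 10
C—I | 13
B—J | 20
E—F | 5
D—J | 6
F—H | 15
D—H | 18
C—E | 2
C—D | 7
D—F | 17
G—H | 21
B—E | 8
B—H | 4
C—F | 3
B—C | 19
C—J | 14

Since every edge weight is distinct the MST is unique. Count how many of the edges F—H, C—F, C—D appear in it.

Kruskal: consider edges lightest-first.
C—E (2): add — endpoints in different components.
C—F (3): add — endpoints in different components.
B—H (4): add — endpoints in different components.
E—F (5): skip — E and F already connected.
D—J (6): add — endpoints in different components.
C—D (7): add — endpoints in different components.
B—E (8): add — endpoints in different components.
B—G (9): add — endpoints in different components.
F—J (10): skip — F and J already connected.
C—I (13): add — endpoints in different components.
MST edge set: {C—E, C—F, B—H, D—J, C—D, B—E, B—G, C—I}.
Of the listed edges, {C—F, C—D} are in the MST → 2.

2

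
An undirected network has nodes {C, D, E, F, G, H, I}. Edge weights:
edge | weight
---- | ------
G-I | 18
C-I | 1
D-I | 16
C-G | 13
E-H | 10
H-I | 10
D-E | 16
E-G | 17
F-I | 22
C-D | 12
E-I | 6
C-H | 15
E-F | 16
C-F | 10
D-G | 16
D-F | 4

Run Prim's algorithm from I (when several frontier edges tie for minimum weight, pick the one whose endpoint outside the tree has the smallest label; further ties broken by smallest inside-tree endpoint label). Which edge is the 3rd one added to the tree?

Grow the tree from I using Prim:
Step 1: cheapest edge leaving the tree is C-I (1); add C.
Step 2: cheapest edge leaving the tree is E-I (6); add E.
Step 3: cheapest edge leaving the tree is C-F (10); add F.
Step 4: cheapest edge leaving the tree is D-F (4); add D.
Step 5: cheapest edge leaving the tree is E-H (10); add H.
Step 6: cheapest edge leaving the tree is C-G (13); add G.
The 3rd edge added is C-F.

C-F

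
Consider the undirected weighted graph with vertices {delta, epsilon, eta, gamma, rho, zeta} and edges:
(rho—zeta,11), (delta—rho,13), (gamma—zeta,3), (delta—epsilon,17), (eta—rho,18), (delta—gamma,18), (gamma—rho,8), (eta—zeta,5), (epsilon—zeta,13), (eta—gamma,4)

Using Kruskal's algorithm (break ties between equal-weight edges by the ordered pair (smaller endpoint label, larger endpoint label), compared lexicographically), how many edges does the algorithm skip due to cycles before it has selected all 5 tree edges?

Kruskal's algorithm — process edges by increasing weight (ties by edge label):
gamma—zeta (3): add — endpoints in different components.
eta—gamma (4): add — endpoints in different components.
eta—zeta (5): skip — zeta and eta already connected.
gamma—rho (8): add — endpoints in different components.
rho—zeta (11): skip — rho and zeta already connected.
delta—rho (13): add — endpoints in different components.
epsilon—zeta (13): add — endpoints in different components.
Edges rejected before the tree was complete: 2.

2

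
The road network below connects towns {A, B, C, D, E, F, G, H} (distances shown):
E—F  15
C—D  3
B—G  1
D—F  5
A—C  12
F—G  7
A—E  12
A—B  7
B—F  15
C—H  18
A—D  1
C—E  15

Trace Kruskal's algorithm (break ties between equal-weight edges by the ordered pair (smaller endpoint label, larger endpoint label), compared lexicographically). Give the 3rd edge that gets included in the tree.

Kruskal's algorithm — process edges by increasing weight (ties by edge label):
A—D (1): add — endpoints in different components.
B—G (1): add — endpoints in different components.
C—D (3): add — endpoints in different components.
D—F (5): add — endpoints in different components.
A—B (7): add — endpoints in different components.
F—G (7): skip — F and G already connected.
A—C (12): skip — A and C already connected.
A—E (12): add — endpoints in different components.
B—F (15): skip — B and F already connected.
C—E (15): skip — C and E already connected.
E—F (15): skip — E and F already connected.
C—H (18): add — endpoints in different components.
The 3rd edge added is C—D.

C-D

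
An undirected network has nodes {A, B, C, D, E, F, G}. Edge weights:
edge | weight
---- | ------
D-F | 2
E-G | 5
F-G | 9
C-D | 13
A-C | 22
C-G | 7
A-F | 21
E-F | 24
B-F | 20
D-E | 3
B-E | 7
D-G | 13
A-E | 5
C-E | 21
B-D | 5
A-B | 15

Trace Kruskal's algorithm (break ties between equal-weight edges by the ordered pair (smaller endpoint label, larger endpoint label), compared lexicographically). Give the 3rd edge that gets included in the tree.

Kruskal's algorithm — process edges by increasing weight (ties by edge label):
D-F (2): add — endpoints in different components.
D-E (3): add — endpoints in different components.
A-E (5): add — endpoints in different components.
B-D (5): add — endpoints in different components.
E-G (5): add — endpoints in different components.
B-E (7): skip — B and E already connected.
C-G (7): add — endpoints in different components.
The 3rd edge added is A-E.

A-E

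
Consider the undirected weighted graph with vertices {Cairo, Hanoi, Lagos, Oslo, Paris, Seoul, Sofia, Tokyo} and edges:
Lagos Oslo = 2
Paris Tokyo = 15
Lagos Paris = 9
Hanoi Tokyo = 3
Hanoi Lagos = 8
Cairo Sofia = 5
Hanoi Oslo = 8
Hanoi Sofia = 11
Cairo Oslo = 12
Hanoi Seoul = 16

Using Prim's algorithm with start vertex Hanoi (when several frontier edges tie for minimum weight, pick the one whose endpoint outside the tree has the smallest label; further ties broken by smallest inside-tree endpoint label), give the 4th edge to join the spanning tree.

Lagos-Paris

Prim's algorithm from Hanoi:
Step 1: frontier [Hanoi Tokyo 3, Hanoi Lagos 8, Hanoi Oslo 8, Hanoi Sofia 11, Hanoi Seoul 16] → take Hanoi Tokyo (3); add Tokyo.
Step 2: frontier [Hanoi Lagos 8, Hanoi Oslo 8, Hanoi Sofia 11, Hanoi Seoul 16, Paris Tokyo 15] → take Hanoi Lagos (8); add Lagos.
Step 3: frontier [Hanoi Oslo 8, Hanoi Sofia 11, Hanoi Seoul 16, Lagos Oslo 2, Lagos Paris 9, Paris Tokyo 15] → take Lagos Oslo (2); add Oslo.
Step 4: frontier [Hanoi Sofia 11, Hanoi Seoul 16, Lagos Paris 9, Cairo Oslo 12, Paris Tokyo 15] → take Lagos Paris (9); add Paris.
Step 5: frontier [Hanoi Sofia 11, Hanoi Seoul 16, Cairo Oslo 12] → take Hanoi Sofia (11); add Sofia.
Step 6: frontier [Hanoi Seoul 16, Cairo Oslo 12, Cairo Sofia 5] → take Cairo Sofia (5); add Cairo.
Step 7: frontier [Hanoi Seoul 16] → take Hanoi Seoul (16); add Seoul.
The 4th edge added is Lagos Paris.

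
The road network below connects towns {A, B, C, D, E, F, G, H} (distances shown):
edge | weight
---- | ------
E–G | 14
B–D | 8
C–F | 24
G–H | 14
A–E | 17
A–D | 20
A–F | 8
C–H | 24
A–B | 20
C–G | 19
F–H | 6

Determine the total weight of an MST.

89

Kruskal's algorithm — process edges by increasing weight (ties by edge label):
F–H (6): add — endpoints in different components.
A–F (8): add — endpoints in different components.
B–D (8): add — endpoints in different components.
E–G (14): add — endpoints in different components.
G–H (14): add — endpoints in different components.
A–E (17): skip — A and E already connected.
C–G (19): add — endpoints in different components.
A–B (20): add — endpoints in different components.
MST edges: F–H, A–F, B–D, E–G, G–H, C–G, A–B; total weight 6+8+8+14+14+19+20 = 89.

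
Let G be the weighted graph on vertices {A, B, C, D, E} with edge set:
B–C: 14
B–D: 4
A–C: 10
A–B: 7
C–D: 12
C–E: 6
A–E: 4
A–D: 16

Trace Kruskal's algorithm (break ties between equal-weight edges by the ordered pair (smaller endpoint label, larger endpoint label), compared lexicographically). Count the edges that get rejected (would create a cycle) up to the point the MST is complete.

0

Sort edges by weight, then run Kruskal:
A–E (4): add. Components now {A,E} {B} {C} {D}
B–D (4): add. Components now {A,E} {B,D} {C}
C–E (6): add. Components now {A,C,E} {B,D}
A–B (7): add. Components now {A,B,C,D,E}
Edges rejected before the tree was complete: 0.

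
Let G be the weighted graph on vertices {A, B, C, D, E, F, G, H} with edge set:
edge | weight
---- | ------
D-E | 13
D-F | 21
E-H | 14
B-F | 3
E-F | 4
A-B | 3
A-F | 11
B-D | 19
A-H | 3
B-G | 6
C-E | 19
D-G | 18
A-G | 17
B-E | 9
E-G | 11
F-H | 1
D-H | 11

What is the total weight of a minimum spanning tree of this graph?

Kruskal: consider edges lightest-first.
F-H (1): add — endpoints in different components.
A-B (3): add — endpoints in different components.
A-H (3): add — endpoints in different components.
B-F (3): skip — B and F already connected.
E-F (4): add — endpoints in different components.
B-G (6): add — endpoints in different components.
B-E (9): skip — B and E already connected.
A-F (11): skip — A and F already connected.
D-H (11): add — endpoints in different components.
E-G (11): skip — E and G already connected.
D-E (13): skip — D and E already connected.
E-H (14): skip — E and H already connected.
A-G (17): skip — A and G already connected.
D-G (18): skip — D and G already connected.
B-D (19): skip — B and D already connected.
C-E (19): add — endpoints in different components.
MST edges: F-H, A-B, A-H, E-F, B-G, D-H, C-E; total weight 1+3+3+4+6+11+19 = 47.

47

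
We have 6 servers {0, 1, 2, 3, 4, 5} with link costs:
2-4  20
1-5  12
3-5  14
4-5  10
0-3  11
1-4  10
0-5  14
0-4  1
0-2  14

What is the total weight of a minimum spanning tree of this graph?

46

Kruskal: consider edges lightest-first.
0-4 (1): add. Components now {0,4} {1} {2} {3} {5}
1-4 (10): add. Components now {0,1,4} {2} {3} {5}
4-5 (10): add. Components now {0,1,4,5} {2} {3}
0-3 (11): add. Components now {0,1,3,4,5} {2}
1-5 (12): skip — 1 and 5 already connected.
0-2 (14): add. Components now {0,1,2,3,4,5}
MST edges: 0-4, 1-4, 4-5, 0-3, 0-2; total weight 1+10+10+11+14 = 46.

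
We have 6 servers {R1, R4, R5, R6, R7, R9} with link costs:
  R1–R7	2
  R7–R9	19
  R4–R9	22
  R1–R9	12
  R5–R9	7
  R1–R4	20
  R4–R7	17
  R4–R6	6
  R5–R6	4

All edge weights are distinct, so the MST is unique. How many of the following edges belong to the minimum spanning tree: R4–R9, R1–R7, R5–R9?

Kruskal: consider edges lightest-first.
R1–R7 (2): add — endpoints in different components.
R5–R6 (4): add — endpoints in different components.
R4–R6 (6): add — endpoints in different components.
R5–R9 (7): add — endpoints in different components.
R1–R9 (12): add — endpoints in different components.
MST edge set: {R1–R7, R5–R6, R4–R6, R5–R9, R1–R9}.
Of the listed edges, {R1–R7, R5–R9} are in the MST → 2.

2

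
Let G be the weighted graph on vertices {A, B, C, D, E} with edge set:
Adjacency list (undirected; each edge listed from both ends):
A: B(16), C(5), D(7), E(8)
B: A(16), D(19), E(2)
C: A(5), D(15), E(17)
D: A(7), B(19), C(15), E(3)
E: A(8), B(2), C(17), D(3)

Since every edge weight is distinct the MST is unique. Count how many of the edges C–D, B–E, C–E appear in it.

1

Kruskal's algorithm — process edges by increasing weight (ties by edge label):
B–E (2): add. Components now {A} {B,E} {C} {D}
D–E (3): add. Components now {A} {B,D,E} {C}
A–C (5): add. Components now {A,C} {B,D,E}
A–D (7): add. Components now {A,B,C,D,E}
MST edge set: {B–E, D–E, A–C, A–D}.
Of the listed edges, {B–E} are in the MST → 1.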